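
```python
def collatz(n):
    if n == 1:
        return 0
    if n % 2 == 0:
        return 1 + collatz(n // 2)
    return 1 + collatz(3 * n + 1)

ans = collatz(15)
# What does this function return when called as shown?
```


collatz(15)
15 is odd -> 3*15+1 = 46 -> collatz(46)
46 is even -> collatz(23)
23 is odd -> 3*23+1 = 70 -> collatz(70)
70 is even -> collatz(35)
35 is odd -> 3*35+1 = 106 -> collatz(106)
106 is even -> collatz(53)
53 is odd -> 3*53+1 = 160 -> collatz(160)
160 is even -> collatz(80)
80 is even -> collatz(40)
40 is even -> collatz(20)
20 is even -> collatz(10)
10 is even -> collatz(5)
5 is odd -> 3*5+1 = 16 -> collatz(16)
16 is even -> collatz(8)
8 is even -> collatz(4)
4 is even -> collatz(2)
2 is even -> collatz(1)
Reached 1 after 17 steps
= 17


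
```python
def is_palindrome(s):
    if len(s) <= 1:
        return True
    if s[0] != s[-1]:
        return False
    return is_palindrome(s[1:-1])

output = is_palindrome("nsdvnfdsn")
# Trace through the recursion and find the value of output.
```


is_palindrome("nsdvnfdsn")
"nsdvnfdsn": s[0]='n' == s[-1]='n' -> is_palindrome("sdvnfds")
"sdvnfds": s[0]='s' == s[-1]='s' -> is_palindrome("dvnfd")
"dvnfd": s[0]='d' == s[-1]='d' -> is_palindrome("vnf")
"vnf": s[0]='v' != s[-1]='f' -> False
= False


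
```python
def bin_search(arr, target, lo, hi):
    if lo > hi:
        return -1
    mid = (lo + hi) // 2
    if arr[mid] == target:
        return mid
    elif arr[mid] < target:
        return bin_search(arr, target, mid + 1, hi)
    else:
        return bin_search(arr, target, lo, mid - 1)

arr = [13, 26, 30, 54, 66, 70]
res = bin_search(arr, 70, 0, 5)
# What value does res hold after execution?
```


bin_search(arr, 70, 0, 5)
lo=0, hi=5, mid=2, arr[mid]=30
30 < 70, search right half
lo=3, hi=5, mid=4, arr[mid]=66
66 < 70, search right half
lo=5, hi=5, mid=5, arr[mid]=70
arr[5] == 70, found at index 5
= 5


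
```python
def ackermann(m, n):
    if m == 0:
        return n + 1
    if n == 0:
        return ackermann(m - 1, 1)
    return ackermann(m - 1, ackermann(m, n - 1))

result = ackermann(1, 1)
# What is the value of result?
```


ackermann(1, 1)
= ackermann(0, ackermann(1, 0))
First compute ackermann(1, 0) = 2
= ackermann(0, 2)
= 3


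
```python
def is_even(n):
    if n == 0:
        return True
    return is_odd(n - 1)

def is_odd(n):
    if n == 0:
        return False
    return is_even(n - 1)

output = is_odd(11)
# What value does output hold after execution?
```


is_odd(11)
= is_even(10)
= is_odd(9)
= is_even(8)
= is_odd(7)
= is_even(6)
= is_odd(5)
= is_even(4)
= is_odd(3)
= is_even(2)
= is_odd(1)
= is_even(0)
n == 0: return True
= True


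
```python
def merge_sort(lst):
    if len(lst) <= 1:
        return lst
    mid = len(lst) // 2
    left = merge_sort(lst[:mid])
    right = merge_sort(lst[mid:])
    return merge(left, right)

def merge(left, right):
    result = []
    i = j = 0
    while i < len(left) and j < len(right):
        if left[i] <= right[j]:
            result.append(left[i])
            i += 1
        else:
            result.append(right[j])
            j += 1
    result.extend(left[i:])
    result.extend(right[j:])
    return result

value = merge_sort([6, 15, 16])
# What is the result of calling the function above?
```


merge_sort([6, 15, 16])
Split into [6] and [15, 16]
Left sorted: [6]
Right sorted: [15, 16]
Merge [6] and [15, 16]
= [6, 15, 16]


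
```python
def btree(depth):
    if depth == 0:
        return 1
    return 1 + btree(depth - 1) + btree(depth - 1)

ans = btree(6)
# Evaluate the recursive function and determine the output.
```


btree(6)
= 1 + btree(5) + btree(5)
= 1 + 2 * btree(5)
btree(k) = 2^(k+1) - 1
btree(0) = 1
btree(1) = 3
btree(2) = 7
btree(3) = 15
btree(4) = 31
btree(6) = 2^7 - 1 = 127


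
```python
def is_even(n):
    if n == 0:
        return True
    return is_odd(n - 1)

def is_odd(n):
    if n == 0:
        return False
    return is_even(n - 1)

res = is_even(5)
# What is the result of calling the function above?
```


is_even(5)
= is_odd(4)
= is_even(3)
= is_odd(2)
= is_even(1)
= is_odd(0)
n == 0: return False
= False


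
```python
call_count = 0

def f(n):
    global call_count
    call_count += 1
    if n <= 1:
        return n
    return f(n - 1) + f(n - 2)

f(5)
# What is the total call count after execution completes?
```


f(5) calls f(4) and f(3); each non-base call branches into two more.
Let C(k) = total number of calls made by f(k), including the call to f(k) itself.
Base cases: C(0) = 1, C(1) = 1
Recurrence: C(k) = 1 + C(k-1) + C(k-2)
  C(2) = 1 + C(1) + C(0) = 1 + 1 + 1 = 3
  C(3) = 1 + C(2) + C(1) = 1 + 3 + 1 = 5
  C(4) = 1 + C(3) + C(2) = 1 + 5 + 3 = 9
  C(5) = 1 + C(4) + C(3) = 1 + 9 + 5 = 15
Total calls = C(5) = 15


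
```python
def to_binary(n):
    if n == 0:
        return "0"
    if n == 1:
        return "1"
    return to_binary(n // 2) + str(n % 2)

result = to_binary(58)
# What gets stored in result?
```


to_binary(58)
= to_binary(29) + "0"
= to_binary(14) + "1" + "0"
= to_binary(7) + "0" + "1" + "0"
= to_binary(3) + "1" + "0" + "1" + "0"
= to_binary(1) + "1" + "1" + "0" + "1" + "0"
= "1" + "1" + "1" + "0" + "1" + "0"
= "111010"


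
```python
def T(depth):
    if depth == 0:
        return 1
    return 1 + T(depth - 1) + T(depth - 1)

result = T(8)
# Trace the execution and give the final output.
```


T(8)
= 1 + T(7) + T(7)
= 1 + 2 * T(7)
T(k) = 2^(k+1) - 1
T(0) = 1
T(1) = 3
T(2) = 7
T(3) = 15
T(4) = 31
T(8) = 2^9 - 1 = 511


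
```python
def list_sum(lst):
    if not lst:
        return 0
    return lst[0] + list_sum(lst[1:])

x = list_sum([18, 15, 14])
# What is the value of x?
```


list_sum([18, 15, 14])
= 18 + list_sum([15, 14])
= 18 + 15 + list_sum([14])
= 18 + 15 + 14 + list_sum([])
= 18 + 15 + 14 + 0
= 47


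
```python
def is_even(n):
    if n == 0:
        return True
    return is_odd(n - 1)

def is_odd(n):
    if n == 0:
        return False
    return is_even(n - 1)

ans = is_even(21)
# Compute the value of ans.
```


is_even(21)
= is_odd(20)
= is_even(19)
= is_odd(18)
= is_even(17)
= is_odd(16)
= is_even(15)
= is_odd(14)
= is_even(13)
= is_odd(12)
= is_even(11)
= is_odd(10)
= is_even(9)
= is_odd(8)
= is_even(7)
= is_odd(6)
= is_even(5)
= is_odd(4)
= is_even(3)
= is_odd(2)
= is_even(1)
= is_odd(0)
n == 0: return False
= False


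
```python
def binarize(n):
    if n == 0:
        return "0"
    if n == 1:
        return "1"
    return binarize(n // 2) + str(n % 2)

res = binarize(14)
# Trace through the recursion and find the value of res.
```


binarize(14)
= binarize(7) + "0"
= binarize(3) + "1" + "0"
= binarize(1) + "1" + "1" + "0"
= "1" + "1" + "1" + "0"
= "1110"


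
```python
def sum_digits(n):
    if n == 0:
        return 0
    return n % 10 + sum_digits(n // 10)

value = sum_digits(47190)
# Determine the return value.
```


sum_digits(47190)
= 0 + sum_digits(4719)
= 0 + 9 + sum_digits(471)
= 0 + 9 + 1 + sum_digits(47)
= 0 + 9 + 1 + 7 + sum_digits(4)
= 0 + 9 + 1 + 7 + 4 + sum_digits(0)
= 0 + 9 + 1 + 7 + 4 + 0
= 21


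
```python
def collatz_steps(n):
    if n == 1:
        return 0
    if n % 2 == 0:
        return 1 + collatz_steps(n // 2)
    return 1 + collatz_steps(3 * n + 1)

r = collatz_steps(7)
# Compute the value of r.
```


collatz_steps(7)
7 is odd -> 3*7+1 = 22 -> collatz_steps(22)
22 is even -> collatz_steps(11)
11 is odd -> 3*11+1 = 34 -> collatz_steps(34)
34 is even -> collatz_steps(17)
17 is odd -> 3*17+1 = 52 -> collatz_steps(52)
52 is even -> collatz_steps(26)
26 is even -> collatz_steps(13)
13 is odd -> 3*13+1 = 40 -> collatz_steps(40)
40 is even -> collatz_steps(20)
20 is even -> collatz_steps(10)
10 is even -> collatz_steps(5)
5 is odd -> 3*5+1 = 16 -> collatz_steps(16)
16 is even -> collatz_steps(8)
8 is even -> collatz_steps(4)
4 is even -> collatz_steps(2)
2 is even -> collatz_steps(1)
Reached 1 after 16 steps
= 16


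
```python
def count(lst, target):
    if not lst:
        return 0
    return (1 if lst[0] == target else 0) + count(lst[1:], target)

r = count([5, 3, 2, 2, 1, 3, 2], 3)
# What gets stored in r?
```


count([5, 3, 2, 2, 1, 3, 2], 3)
lst[0]=5 != 3: 0 + count([3, 2, 2, 1, 3, 2], 3)
lst[0]=3 == 3: 1 + count([2, 2, 1, 3, 2], 3)
lst[0]=2 != 3: 0 + count([2, 1, 3, 2], 3)
lst[0]=2 != 3: 0 + count([1, 3, 2], 3)
lst[0]=1 != 3: 0 + count([3, 2], 3)
lst[0]=3 == 3: 1 + count([2], 3)
lst[0]=2 != 3: 0 + count([], 3)
= 2


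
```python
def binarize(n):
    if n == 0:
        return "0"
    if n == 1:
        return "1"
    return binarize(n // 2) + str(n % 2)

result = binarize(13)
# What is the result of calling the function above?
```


binarize(13)
= binarize(6) + "1"
= binarize(3) + "0" + "1"
= binarize(1) + "1" + "0" + "1"
= "1" + "1" + "0" + "1"
= "1101"


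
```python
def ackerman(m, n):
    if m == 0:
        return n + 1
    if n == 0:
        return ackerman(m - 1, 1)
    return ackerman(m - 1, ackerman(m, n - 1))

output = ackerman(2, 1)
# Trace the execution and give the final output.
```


ackerman(2, 1)
= ackerman(1, ackerman(2, 0))
First compute ackerman(2, 0) = 3
= ackerman(1, 3)
= 5


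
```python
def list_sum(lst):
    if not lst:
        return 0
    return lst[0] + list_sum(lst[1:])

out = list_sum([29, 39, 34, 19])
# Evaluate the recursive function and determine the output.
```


list_sum([29, 39, 34, 19])
= 29 + list_sum([39, 34, 19])
= 29 + 39 + list_sum([34, 19])
= 29 + 39 + 34 + list_sum([19])
= 29 + 39 + 34 + 19 + list_sum([])
= 29 + 39 + 34 + 19 + 0
= 121


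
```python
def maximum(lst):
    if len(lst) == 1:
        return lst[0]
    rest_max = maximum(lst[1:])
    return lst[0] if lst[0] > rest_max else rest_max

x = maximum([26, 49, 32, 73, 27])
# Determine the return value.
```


maximum([26, 49, 32, 73, 27])
= compare 26 with maximum([49, 32, 73, 27])
= compare 49 with maximum([32, 73, 27])
= compare 32 with maximum([73, 27])
= compare 73 with maximum([27])
Base: maximum([27]) = 27
compare 73 with 27: max = 73
compare 32 with 73: max = 73
compare 49 with 73: max = 73
compare 26 with 73: max = 73
= 73


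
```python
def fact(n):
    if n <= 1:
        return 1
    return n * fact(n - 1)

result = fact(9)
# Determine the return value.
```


fact(9)
= 9 * fact(8)
= 9 * 8 * fact(7)
= 9 * 8 * 7 * fact(6)
= 9 * 8 * 7 * 6 * fact(5)
= 9 * 8 * 7 * 6 * 5 * fact(4)
= 9 * 8 * 7 * 6 * 5 * 4 * fact(3)
= 9 * 8 * 7 * 6 * 5 * 4 * 3 * fact(2)
= 9 * 8 * 7 * 6 * 5 * 4 * 3 * 2 * fact(1)
= 9 * 8 * 7 * 6 * 5 * 4 * 3 * 2 * 1
= 362880


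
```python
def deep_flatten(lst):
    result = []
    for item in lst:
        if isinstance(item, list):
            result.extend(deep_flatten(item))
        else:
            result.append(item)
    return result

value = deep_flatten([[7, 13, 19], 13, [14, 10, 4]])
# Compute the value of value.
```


deep_flatten([[7, 13, 19], 13, [14, 10, 4]])
Processing each element:
  [7, 13, 19] is a list -> deep_flatten recursively -> [7, 13, 19]
  13 is not a list -> append 13
  [14, 10, 4] is a list -> deep_flatten recursively -> [14, 10, 4]
= [7, 13, 19, 13, 14, 10, 4]


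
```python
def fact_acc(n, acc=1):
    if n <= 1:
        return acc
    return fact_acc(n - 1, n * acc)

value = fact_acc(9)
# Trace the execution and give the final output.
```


fact_acc(9, 1)
= fact_acc(8, 9 * 1) = fact_acc(8, 9)
= fact_acc(7, 8 * 9) = fact_acc(7, 72)
= fact_acc(6, 7 * 72) = fact_acc(6, 504)
= fact_acc(5, 6 * 504) = fact_acc(5, 3024)
= fact_acc(4, 5 * 3024) = fact_acc(4, 15120)
= fact_acc(3, 4 * 15120) = fact_acc(3, 60480)
= fact_acc(2, 3 * 60480) = fact_acc(2, 181440)
= fact_acc(1, 2 * 181440) = fact_acc(1, 362880)
n <= 1, return acc = 362880


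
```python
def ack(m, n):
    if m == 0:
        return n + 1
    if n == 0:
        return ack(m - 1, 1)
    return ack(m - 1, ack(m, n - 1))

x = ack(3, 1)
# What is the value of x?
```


ack(3, 1)
= ack(2, ack(3, 0))
First compute ack(3, 0) = 5
= ack(2, 5)
= 13


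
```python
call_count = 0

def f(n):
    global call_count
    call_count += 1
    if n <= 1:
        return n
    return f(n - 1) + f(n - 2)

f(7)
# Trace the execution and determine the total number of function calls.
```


f(7) calls f(6) and f(5); each non-base call branches into two more.
Let C(k) = total number of calls made by f(k), including the call to f(k) itself.
Base cases: C(0) = 1, C(1) = 1
Recurrence: C(k) = 1 + C(k-1) + C(k-2)
  C(2) = 1 + C(1) + C(0) = 1 + 1 + 1 = 3
  C(3) = 1 + C(2) + C(1) = 1 + 3 + 1 = 5
  C(4) = 1 + C(3) + C(2) = 1 + 5 + 3 = 9
  C(5) = 1 + C(4) + C(3) = 1 + 9 + 5 = 15
  C(6) = 1 + C(5) + C(4) = 1 + 15 + 9 = 25
  C(7) = 1 + C(6) + C(5) = 1 + 25 + 15 = 41
Total calls = C(7) = 41


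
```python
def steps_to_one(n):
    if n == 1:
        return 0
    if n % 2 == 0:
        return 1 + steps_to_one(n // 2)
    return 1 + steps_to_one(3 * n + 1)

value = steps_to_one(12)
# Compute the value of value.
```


steps_to_one(12)
12 is even -> steps_to_one(6)
6 is even -> steps_to_one(3)
3 is odd -> 3*3+1 = 10 -> steps_to_one(10)
10 is even -> steps_to_one(5)
5 is odd -> 3*5+1 = 16 -> steps_to_one(16)
16 is even -> steps_to_one(8)
8 is even -> steps_to_one(4)
4 is even -> steps_to_one(2)
2 is even -> steps_to_one(1)
Reached 1 after 9 steps
= 9


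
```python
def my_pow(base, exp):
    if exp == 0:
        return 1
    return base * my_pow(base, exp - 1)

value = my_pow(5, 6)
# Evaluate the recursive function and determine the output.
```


my_pow(5, 6)
= 5 * my_pow(5, 5)
= 5 * 5 * my_pow(5, 4)
= 5 * 5 * 5 * my_pow(5, 3)
= 5 * 5 * 5 * 5 * my_pow(5, 2)
= 5 * 5 * 5 * 5 * 5 * my_pow(5, 1)
= 5 * 5 * 5 * 5 * 5 * 5 * my_pow(5, 0)
= 5 * 5 * 5 * 5 * 5 * 5 * 1
= 15625


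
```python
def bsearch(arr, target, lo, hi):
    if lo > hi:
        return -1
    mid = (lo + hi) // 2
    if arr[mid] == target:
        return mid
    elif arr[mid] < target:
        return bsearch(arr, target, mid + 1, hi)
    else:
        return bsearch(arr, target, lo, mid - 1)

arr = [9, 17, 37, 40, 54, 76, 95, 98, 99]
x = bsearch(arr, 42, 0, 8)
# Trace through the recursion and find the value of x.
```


bsearch(arr, 42, 0, 8)
lo=0, hi=8, mid=4, arr[mid]=54
54 > 42, search left half
lo=0, hi=3, mid=1, arr[mid]=17
17 < 42, search right half
lo=2, hi=3, mid=2, arr[mid]=37
37 < 42, search right half
lo=3, hi=3, mid=3, arr[mid]=40
40 < 42, search right half
lo > hi, target not found, return -1
= -1


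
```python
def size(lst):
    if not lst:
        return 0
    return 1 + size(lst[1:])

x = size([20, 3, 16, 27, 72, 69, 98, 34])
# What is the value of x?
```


size([20, 3, 16, 27, 72, 69, 98, 34])
= 1 + size([3, 16, 27, 72, 69, 98, 34])
= 1 + 1 + size([16, 27, 72, 69, 98, 34])
= 1 + 1 + 1 + size([27, 72, 69, 98, 34])
= 1 + 1 + 1 + 1 + size([72, 69, 98, 34])
= 1 + 1 + 1 + 1 + 1 + size([69, 98, 34])
= 1 + 1 + 1 + 1 + 1 + 1 + size([98, 34])
= 1 + 1 + 1 + 1 + 1 + 1 + 1 + size([34])
= 1 + 1 + 1 + 1 + 1 + 1 + 1 + 1 + size([])
= 1 + 1 + 1 + 1 + 1 + 1 + 1 + 1 + 0
= 8


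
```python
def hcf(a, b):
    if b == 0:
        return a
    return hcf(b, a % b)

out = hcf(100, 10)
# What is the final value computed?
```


hcf(100, 10)
= hcf(10, 100 % 10) = hcf(10, 0)
b == 0, return a = 10


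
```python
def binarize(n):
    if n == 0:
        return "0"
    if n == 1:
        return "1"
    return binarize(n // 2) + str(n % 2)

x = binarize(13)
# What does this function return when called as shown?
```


binarize(13)
= binarize(6) + "1"
= binarize(3) + "0" + "1"
= binarize(1) + "1" + "0" + "1"
= "1" + "1" + "0" + "1"
= "1101"


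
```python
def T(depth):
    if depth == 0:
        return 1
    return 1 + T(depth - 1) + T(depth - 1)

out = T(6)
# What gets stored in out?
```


T(6)
= 1 + T(5) + T(5)
= 1 + 2 * T(5)
T(k) = 2^(k+1) - 1
T(0) = 1
T(1) = 3
T(2) = 7
T(3) = 15
T(4) = 31
T(6) = 2^7 - 1 = 127


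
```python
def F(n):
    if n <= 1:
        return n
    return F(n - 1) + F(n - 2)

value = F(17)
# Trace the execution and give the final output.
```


F(17)
= F(16) + F(15)
= (F(15) + F(14)) + F(15)
Computing bottom-up: F(0)=0, F(1)=1, F(2)=1, F(3)=2, F(4)=3, F(5)=5, F(6)=8, F(7)=13, F(8)=21, F(9)=34, F(10)=55, F(11)=89, F(12)=144, F(13)=233, F(14)=377, F(15)=610, F(16)=987, F(17)=1597
= 1597


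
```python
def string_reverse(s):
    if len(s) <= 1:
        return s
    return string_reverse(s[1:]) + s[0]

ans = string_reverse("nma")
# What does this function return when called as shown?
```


string_reverse("nma")
= string_reverse("ma") + "n"
= string_reverse("a") + "m" + "n"
= "a" + "m" + "n"
= "amn"


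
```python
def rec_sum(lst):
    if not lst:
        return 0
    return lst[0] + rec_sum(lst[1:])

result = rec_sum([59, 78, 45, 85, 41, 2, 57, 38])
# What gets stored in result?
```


rec_sum([59, 78, 45, 85, 41, 2, 57, 38])
= 59 + rec_sum([78, 45, 85, 41, 2, 57, 38])
= 59 + 78 + rec_sum([45, 85, 41, 2, 57, 38])
= 59 + 78 + 45 + rec_sum([85, 41, 2, 57, 38])
= 59 + 78 + 45 + 85 + rec_sum([41, 2, 57, 38])
= 59 + 78 + 45 + 85 + 41 + rec_sum([2, 57, 38])
= 59 + 78 + 45 + 85 + 41 + 2 + rec_sum([57, 38])
= 59 + 78 + 45 + 85 + 41 + 2 + 57 + rec_sum([38])
= 59 + 78 + 45 + 85 + 41 + 2 + 57 + 38 + rec_sum([])
= 59 + 78 + 45 + 85 + 41 + 2 + 57 + 38 + 0
= 405


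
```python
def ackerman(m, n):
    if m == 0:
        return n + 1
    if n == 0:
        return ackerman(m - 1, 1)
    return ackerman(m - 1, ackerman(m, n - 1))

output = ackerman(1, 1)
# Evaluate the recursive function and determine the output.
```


ackerman(1, 1)
= ackerman(0, ackerman(1, 0))
First compute ackerman(1, 0) = 2
= ackerman(0, 2)
= 3


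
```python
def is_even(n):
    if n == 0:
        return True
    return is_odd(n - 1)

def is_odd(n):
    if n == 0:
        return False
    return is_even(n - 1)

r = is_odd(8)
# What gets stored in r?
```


is_odd(8)
= is_even(7)
= is_odd(6)
= is_even(5)
= is_odd(4)
= is_even(3)
= is_odd(2)
= is_even(1)
= is_odd(0)
n == 0: return False
= False


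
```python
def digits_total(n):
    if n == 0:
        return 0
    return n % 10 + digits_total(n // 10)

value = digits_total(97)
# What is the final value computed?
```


digits_total(97)
= 7 + digits_total(9)
= 7 + 9 + digits_total(0)
= 7 + 9 + 0
= 16


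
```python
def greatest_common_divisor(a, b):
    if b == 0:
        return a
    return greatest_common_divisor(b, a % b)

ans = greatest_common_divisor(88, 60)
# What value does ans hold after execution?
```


greatest_common_divisor(88, 60)
= greatest_common_divisor(60, 88 % 60) = greatest_common_divisor(60, 28)
= greatest_common_divisor(28, 60 % 28) = greatest_common_divisor(28, 4)
= greatest_common_divisor(4, 28 % 4) = greatest_common_divisor(4, 0)
b == 0, return a = 4


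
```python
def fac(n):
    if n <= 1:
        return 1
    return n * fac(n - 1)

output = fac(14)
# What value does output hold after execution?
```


fac(14)
= 14 * fac(13)
= 14 * 13 * fac(12)
= 14 * 13 * 12 * fac(11)
= 14 * 13 * 12 * 11 * fac(10)
= 14 * 13 * 12 * 11 * 10 * fac(9)
= 14 * 13 * 12 * 11 * 10 * 9 * fac(8)
= 14 * 13 * 12 * 11 * 10 * 9 * 8 * fac(7)
= 14 * 13 * 12 * 11 * 10 * 9 * 8 * 7 * fac(6)
= 14 * 13 * 12 * 11 * 10 * 9 * 8 * 7 * 6 * fac(5)
= 14 * 13 * 12 * 11 * 10 * 9 * 8 * 7 * 6 * 5 * fac(4)
= 14 * 13 * 12 * 11 * 10 * 9 * 8 * 7 * 6 * 5 * 4 * fac(3)
= 14 * 13 * 12 * 11 * 10 * 9 * 8 * 7 * 6 * 5 * 4 * 3 * fac(2)
= 14 * 13 * 12 * 11 * 10 * 9 * 8 * 7 * 6 * 5 * 4 * 3 * 2 * fac(1)
= 14 * 13 * 12 * 11 * 10 * 9 * 8 * 7 * 6 * 5 * 4 * 3 * 2 * 1
= 87178291200


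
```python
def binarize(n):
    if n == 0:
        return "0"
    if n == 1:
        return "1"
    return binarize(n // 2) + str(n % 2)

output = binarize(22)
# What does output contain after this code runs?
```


binarize(22)
= binarize(11) + "0"
= binarize(5) + "1" + "0"
= binarize(2) + "1" + "1" + "0"
= binarize(1) + "0" + "1" + "1" + "0"
= "1" + "0" + "1" + "1" + "0"
= "10110"


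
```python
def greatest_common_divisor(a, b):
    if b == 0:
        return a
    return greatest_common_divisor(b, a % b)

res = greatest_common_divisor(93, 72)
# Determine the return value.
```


greatest_common_divisor(93, 72)
= greatest_common_divisor(72, 93 % 72) = greatest_common_divisor(72, 21)
= greatest_common_divisor(21, 72 % 21) = greatest_common_divisor(21, 9)
= greatest_common_divisor(9, 21 % 9) = greatest_common_divisor(9, 3)
= greatest_common_divisor(3, 9 % 3) = greatest_common_divisor(3, 0)
b == 0, return a = 3


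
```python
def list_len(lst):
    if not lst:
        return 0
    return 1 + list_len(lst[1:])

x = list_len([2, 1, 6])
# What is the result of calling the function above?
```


list_len([2, 1, 6])
= 1 + list_len([1, 6])
= 1 + 1 + list_len([6])
= 1 + 1 + 1 + list_len([])
= 1 + 1 + 1 + 0
= 3


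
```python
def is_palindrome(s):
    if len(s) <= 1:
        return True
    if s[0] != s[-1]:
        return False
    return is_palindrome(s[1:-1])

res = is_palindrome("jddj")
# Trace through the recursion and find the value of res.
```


is_palindrome("jddj")
"jddj": s[0]='j' == s[-1]='j' -> is_palindrome("dd")
"dd": s[0]='d' == s[-1]='d' -> is_palindrome("")
"": len <= 1 -> True
= True


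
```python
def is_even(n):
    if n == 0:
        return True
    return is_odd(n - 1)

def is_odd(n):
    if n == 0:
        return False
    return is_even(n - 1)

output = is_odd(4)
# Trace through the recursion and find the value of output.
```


is_odd(4)
= is_even(3)
= is_odd(2)
= is_even(1)
= is_odd(0)
n == 0: return False
= False


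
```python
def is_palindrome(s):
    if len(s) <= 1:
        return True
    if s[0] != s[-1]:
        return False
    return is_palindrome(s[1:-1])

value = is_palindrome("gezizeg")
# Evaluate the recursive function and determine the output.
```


is_palindrome("gezizeg")
"gezizeg": s[0]='g' == s[-1]='g' -> is_palindrome("ezize")
"ezize": s[0]='e' == s[-1]='e' -> is_palindrome("ziz")
"ziz": s[0]='z' == s[-1]='z' -> is_palindrome("i")
"i": len <= 1 -> True
= True


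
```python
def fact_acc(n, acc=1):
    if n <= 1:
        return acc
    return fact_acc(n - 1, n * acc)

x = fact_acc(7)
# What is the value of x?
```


fact_acc(7, 1)
= fact_acc(6, 7 * 1) = fact_acc(6, 7)
= fact_acc(5, 6 * 7) = fact_acc(5, 42)
= fact_acc(4, 5 * 42) = fact_acc(4, 210)
= fact_acc(3, 4 * 210) = fact_acc(3, 840)
= fact_acc(2, 3 * 840) = fact_acc(2, 2520)
= fact_acc(1, 2 * 2520) = fact_acc(1, 5040)
n <= 1, return acc = 5040


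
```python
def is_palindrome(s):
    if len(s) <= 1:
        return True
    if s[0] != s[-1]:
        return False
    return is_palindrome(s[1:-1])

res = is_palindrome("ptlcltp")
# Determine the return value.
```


is_palindrome("ptlcltp")
"ptlcltp": s[0]='p' == s[-1]='p' -> is_palindrome("tlclt")
"tlclt": s[0]='t' == s[-1]='t' -> is_palindrome("lcl")
"lcl": s[0]='l' == s[-1]='l' -> is_palindrome("c")
"c": len <= 1 -> True
= True


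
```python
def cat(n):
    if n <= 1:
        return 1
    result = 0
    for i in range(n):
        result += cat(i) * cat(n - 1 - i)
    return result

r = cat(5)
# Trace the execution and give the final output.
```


cat(5)
= sum of cat(i) * cat(5-1-i) for i in 0..4
First compute sub-values bottom-up:
  cat(0) = 1, cat(1) = 1
  cat(2) = 1*1 + 1*1 = 2
  cat(3) = 1*2 + 1*1 + 2*1 = 5
  cat(4) = 1*5 + 1*2 + 2*1 + 5*1 = 14
Now cat(5):
  cat(0)*cat(4) = 1*14 = 14
  cat(1)*cat(3) = 1*5 = 5
  cat(2)*cat(2) = 2*2 = 4
  cat(3)*cat(1) = 5*1 = 5
  cat(4)*cat(0) = 14*1 = 14
= 14 + 5 + 4 + 5 + 14
= 42


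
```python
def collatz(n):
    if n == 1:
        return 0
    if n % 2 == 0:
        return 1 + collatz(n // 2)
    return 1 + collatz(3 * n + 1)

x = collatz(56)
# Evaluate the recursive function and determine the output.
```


collatz(56)
56 is even -> collatz(28)
28 is even -> collatz(14)
14 is even -> collatz(7)
7 is odd -> 3*7+1 = 22 -> collatz(22)
22 is even -> collatz(11)
11 is odd -> 3*11+1 = 34 -> collatz(34)
34 is even -> collatz(17)
17 is odd -> 3*17+1 = 52 -> collatz(52)
52 is even -> collatz(26)
26 is even -> collatz(13)
13 is odd -> 3*13+1 = 40 -> collatz(40)
40 is even -> collatz(20)
20 is even -> collatz(10)
10 is even -> collatz(5)
5 is odd -> 3*5+1 = 16 -> collatz(16)
16 is even -> collatz(8)
8 is even -> collatz(4)
4 is even -> collatz(2)
2 is even -> collatz(1)
Reached 1 after 19 steps
= 19


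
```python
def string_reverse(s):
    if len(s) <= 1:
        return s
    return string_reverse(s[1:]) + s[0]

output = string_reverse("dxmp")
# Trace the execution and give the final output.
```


string_reverse("dxmp")
= string_reverse("xmp") + "d"
= string_reverse("mp") + "x" + "d"
= string_reverse("p") + "m" + "x" + "d"
= "p" + "m" + "x" + "d"
= "pmxd"


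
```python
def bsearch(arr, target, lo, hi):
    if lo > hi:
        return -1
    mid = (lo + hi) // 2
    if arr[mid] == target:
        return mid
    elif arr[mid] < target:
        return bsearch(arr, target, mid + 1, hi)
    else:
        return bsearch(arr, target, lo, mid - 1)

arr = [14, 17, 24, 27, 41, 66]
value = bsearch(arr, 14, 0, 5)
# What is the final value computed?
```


bsearch(arr, 14, 0, 5)
lo=0, hi=5, mid=2, arr[mid]=24
24 > 14, search left half
lo=0, hi=1, mid=0, arr[mid]=14
arr[0] == 14, found at index 0
= 0


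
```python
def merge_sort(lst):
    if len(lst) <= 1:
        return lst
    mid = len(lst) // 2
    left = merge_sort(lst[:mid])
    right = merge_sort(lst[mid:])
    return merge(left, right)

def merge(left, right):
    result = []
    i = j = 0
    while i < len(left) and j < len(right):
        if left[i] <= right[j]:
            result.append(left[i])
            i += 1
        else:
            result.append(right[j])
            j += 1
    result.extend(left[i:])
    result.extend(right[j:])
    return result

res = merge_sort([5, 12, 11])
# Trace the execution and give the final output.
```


merge_sort([5, 12, 11])
Split into [5] and [12, 11]
Left sorted: [5]
Right sorted: [11, 12]
Merge [5] and [11, 12]
= [5, 11, 12]


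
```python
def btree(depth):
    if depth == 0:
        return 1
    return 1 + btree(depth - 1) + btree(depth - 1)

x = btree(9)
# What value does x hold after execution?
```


btree(9)
= 1 + btree(8) + btree(8)
= 1 + 2 * btree(8)
btree(k) = 2^(k+1) - 1
btree(0) = 1
btree(1) = 3
btree(2) = 7
btree(3) = 15
btree(4) = 31
btree(9) = 2^10 - 1 = 1023


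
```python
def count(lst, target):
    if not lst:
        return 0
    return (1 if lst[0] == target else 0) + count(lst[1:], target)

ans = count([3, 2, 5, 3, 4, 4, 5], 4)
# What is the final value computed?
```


count([3, 2, 5, 3, 4, 4, 5], 4)
lst[0]=3 != 4: 0 + count([2, 5, 3, 4, 4, 5], 4)
lst[0]=2 != 4: 0 + count([5, 3, 4, 4, 5], 4)
lst[0]=5 != 4: 0 + count([3, 4, 4, 5], 4)
lst[0]=3 != 4: 0 + count([4, 4, 5], 4)
lst[0]=4 == 4: 1 + count([4, 5], 4)
lst[0]=4 == 4: 1 + count([5], 4)
lst[0]=5 != 4: 0 + count([], 4)
= 2


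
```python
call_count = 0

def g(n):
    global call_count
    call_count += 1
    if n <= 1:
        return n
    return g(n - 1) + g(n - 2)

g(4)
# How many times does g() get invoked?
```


g(4) calls g(3) and g(2); each non-base call branches into two more.
Let C(k) = total number of calls made by g(k), including the call to g(k) itself.
Base cases: C(0) = 1, C(1) = 1
Recurrence: C(k) = 1 + C(k-1) + C(k-2)
  C(2) = 1 + C(1) + C(0) = 1 + 1 + 1 = 3
  C(3) = 1 + C(2) + C(1) = 1 + 3 + 1 = 5
  C(4) = 1 + C(3) + C(2) = 1 + 5 + 3 = 9
Total calls = C(4) = 9


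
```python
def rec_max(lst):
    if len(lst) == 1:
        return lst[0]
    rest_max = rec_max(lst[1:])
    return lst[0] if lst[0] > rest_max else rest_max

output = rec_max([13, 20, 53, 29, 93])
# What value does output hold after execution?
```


rec_max([13, 20, 53, 29, 93])
= compare 13 with rec_max([20, 53, 29, 93])
= compare 20 with rec_max([53, 29, 93])
= compare 53 with rec_max([29, 93])
= compare 29 with rec_max([93])
Base: rec_max([93]) = 93
compare 29 with 93: max = 93
compare 53 with 93: max = 93
compare 20 with 93: max = 93
compare 13 with 93: max = 93
= 93


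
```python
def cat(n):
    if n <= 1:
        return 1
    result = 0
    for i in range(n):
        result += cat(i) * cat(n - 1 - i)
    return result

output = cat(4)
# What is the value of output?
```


cat(4)
= sum of cat(i) * cat(4-1-i) for i in 0..3
First compute sub-values bottom-up:
  cat(0) = 1, cat(1) = 1
  cat(2) = 1*1 + 1*1 = 2
  cat(3) = 1*2 + 1*1 + 2*1 = 5
Now cat(4):
  cat(0)*cat(3) = 1*5 = 5
  cat(1)*cat(2) = 1*2 = 2
  cat(2)*cat(1) = 2*1 = 2
  cat(3)*cat(0) = 5*1 = 5
= 5 + 2 + 2 + 5
= 14


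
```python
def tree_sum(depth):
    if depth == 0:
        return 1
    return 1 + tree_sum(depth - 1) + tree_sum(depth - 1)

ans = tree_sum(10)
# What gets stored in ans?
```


tree_sum(10)
= 1 + tree_sum(9) + tree_sum(9)
= 1 + 2 * tree_sum(9)
tree_sum(k) = 2^(k+1) - 1
tree_sum(0) = 1
tree_sum(1) = 3
tree_sum(2) = 7
tree_sum(3) = 15
tree_sum(4) = 31
tree_sum(10) = 2^11 - 1 = 2047


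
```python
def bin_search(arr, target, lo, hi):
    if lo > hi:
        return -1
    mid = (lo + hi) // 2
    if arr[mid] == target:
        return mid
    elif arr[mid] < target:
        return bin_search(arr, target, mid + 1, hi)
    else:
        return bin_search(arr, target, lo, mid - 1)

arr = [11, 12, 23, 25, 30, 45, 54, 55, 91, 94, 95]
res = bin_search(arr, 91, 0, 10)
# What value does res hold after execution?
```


bin_search(arr, 91, 0, 10)
lo=0, hi=10, mid=5, arr[mid]=45
45 < 91, search right half
lo=6, hi=10, mid=8, arr[mid]=91
arr[8] == 91, found at index 8
= 8


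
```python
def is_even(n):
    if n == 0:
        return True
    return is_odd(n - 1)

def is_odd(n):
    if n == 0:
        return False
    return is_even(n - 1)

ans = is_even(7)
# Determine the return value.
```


is_even(7)
= is_odd(6)
= is_even(5)
= is_odd(4)
= is_even(3)
= is_odd(2)
= is_even(1)
= is_odd(0)
n == 0: return False
= False


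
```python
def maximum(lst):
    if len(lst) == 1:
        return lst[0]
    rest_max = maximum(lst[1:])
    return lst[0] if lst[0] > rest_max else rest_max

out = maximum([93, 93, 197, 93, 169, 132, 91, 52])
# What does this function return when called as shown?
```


maximum([93, 93, 197, 93, 169, 132, 91, 52])
= compare 93 with maximum([93, 197, 93, 169, 132, 91, 52])
= compare 93 with maximum([197, 93, 169, 132, 91, 52])
= compare 197 with maximum([93, 169, 132, 91, 52])
= compare 93 with maximum([169, 132, 91, 52])
= compare 169 with maximum([132, 91, 52])
= compare 132 with maximum([91, 52])
= compare 91 with maximum([52])
Base: maximum([52]) = 52
compare 91 with 52: max = 91
compare 132 with 91: max = 132
compare 169 with 132: max = 169
compare 93 with 169: max = 169
compare 197 with 169: max = 197
compare 93 with 197: max = 197
compare 93 with 197: max = 197
= 197


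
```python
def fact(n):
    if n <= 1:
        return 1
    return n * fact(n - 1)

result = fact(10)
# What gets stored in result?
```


fact(10)
= 10 * fact(9)
= 10 * 9 * fact(8)
= 10 * 9 * 8 * fact(7)
= 10 * 9 * 8 * 7 * fact(6)
= 10 * 9 * 8 * 7 * 6 * fact(5)
= 10 * 9 * 8 * 7 * 6 * 5 * fact(4)
= 10 * 9 * 8 * 7 * 6 * 5 * 4 * fact(3)
= 10 * 9 * 8 * 7 * 6 * 5 * 4 * 3 * fact(2)
= 10 * 9 * 8 * 7 * 6 * 5 * 4 * 3 * 2 * fact(1)
= 10 * 9 * 8 * 7 * 6 * 5 * 4 * 3 * 2 * 1
= 3628800


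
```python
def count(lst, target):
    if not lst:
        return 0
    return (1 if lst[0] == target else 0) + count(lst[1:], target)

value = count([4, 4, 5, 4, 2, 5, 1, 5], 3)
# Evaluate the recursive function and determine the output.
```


count([4, 4, 5, 4, 2, 5, 1, 5], 3)
lst[0]=4 != 3: 0 + count([4, 5, 4, 2, 5, 1, 5], 3)
lst[0]=4 != 3: 0 + count([5, 4, 2, 5, 1, 5], 3)
lst[0]=5 != 3: 0 + count([4, 2, 5, 1, 5], 3)
lst[0]=4 != 3: 0 + count([2, 5, 1, 5], 3)
lst[0]=2 != 3: 0 + count([5, 1, 5], 3)
lst[0]=5 != 3: 0 + count([1, 5], 3)
lst[0]=1 != 3: 0 + count([5], 3)
lst[0]=5 != 3: 0 + count([], 3)
= 0


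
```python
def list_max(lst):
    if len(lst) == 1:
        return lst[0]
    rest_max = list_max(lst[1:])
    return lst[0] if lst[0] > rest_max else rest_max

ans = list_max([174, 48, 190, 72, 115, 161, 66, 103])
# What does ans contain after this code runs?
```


list_max([174, 48, 190, 72, 115, 161, 66, 103])
= compare 174 with list_max([48, 190, 72, 115, 161, 66, 103])
= compare 48 with list_max([190, 72, 115, 161, 66, 103])
= compare 190 with list_max([72, 115, 161, 66, 103])
= compare 72 with list_max([115, 161, 66, 103])
= compare 115 with list_max([161, 66, 103])
= compare 161 with list_max([66, 103])
= compare 66 with list_max([103])
Base: list_max([103]) = 103
compare 66 with 103: max = 103
compare 161 with 103: max = 161
compare 115 with 161: max = 161
compare 72 with 161: max = 161
compare 190 with 161: max = 190
compare 48 with 190: max = 190
compare 174 with 190: max = 190
= 190


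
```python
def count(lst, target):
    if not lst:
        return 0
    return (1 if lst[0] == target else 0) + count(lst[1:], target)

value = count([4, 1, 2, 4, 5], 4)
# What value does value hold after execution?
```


count([4, 1, 2, 4, 5], 4)
lst[0]=4 == 4: 1 + count([1, 2, 4, 5], 4)
lst[0]=1 != 4: 0 + count([2, 4, 5], 4)
lst[0]=2 != 4: 0 + count([4, 5], 4)
lst[0]=4 == 4: 1 + count([5], 4)
lst[0]=5 != 4: 0 + count([], 4)
= 2


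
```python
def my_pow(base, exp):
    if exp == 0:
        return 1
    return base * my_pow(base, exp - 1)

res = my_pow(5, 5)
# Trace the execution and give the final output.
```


my_pow(5, 5)
= 5 * my_pow(5, 4)
= 5 * 5 * my_pow(5, 3)
= 5 * 5 * 5 * my_pow(5, 2)
= 5 * 5 * 5 * 5 * my_pow(5, 1)
= 5 * 5 * 5 * 5 * 5 * my_pow(5, 0)
= 5 * 5 * 5 * 5 * 5 * 1
= 3125


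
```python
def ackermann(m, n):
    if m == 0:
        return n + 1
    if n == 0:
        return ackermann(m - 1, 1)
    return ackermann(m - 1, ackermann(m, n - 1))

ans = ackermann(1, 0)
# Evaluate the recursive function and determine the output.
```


ackermann(1, 0)
n == 0: return ackermann(0, 1)
= ackermann(0, 1) = 2
= 2


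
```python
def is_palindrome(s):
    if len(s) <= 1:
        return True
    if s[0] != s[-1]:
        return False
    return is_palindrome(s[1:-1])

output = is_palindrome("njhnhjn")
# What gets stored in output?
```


is_palindrome("njhnhjn")
"njhnhjn": s[0]='n' == s[-1]='n' -> is_palindrome("jhnhj")
"jhnhj": s[0]='j' == s[-1]='j' -> is_palindrome("hnh")
"hnh": s[0]='h' == s[-1]='h' -> is_palindrome("n")
"n": len <= 1 -> True
= True


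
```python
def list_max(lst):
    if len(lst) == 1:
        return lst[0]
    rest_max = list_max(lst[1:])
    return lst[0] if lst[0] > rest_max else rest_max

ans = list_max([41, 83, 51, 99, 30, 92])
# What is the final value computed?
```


list_max([41, 83, 51, 99, 30, 92])
= compare 41 with list_max([83, 51, 99, 30, 92])
= compare 83 with list_max([51, 99, 30, 92])
= compare 51 with list_max([99, 30, 92])
= compare 99 with list_max([30, 92])
= compare 30 with list_max([92])
Base: list_max([92]) = 92
compare 30 with 92: max = 92
compare 99 with 92: max = 99
compare 51 with 99: max = 99
compare 83 with 99: max = 99
compare 41 with 99: max = 99
= 99


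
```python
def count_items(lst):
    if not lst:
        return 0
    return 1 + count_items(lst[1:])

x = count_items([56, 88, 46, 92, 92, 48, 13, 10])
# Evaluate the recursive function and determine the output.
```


count_items([56, 88, 46, 92, 92, 48, 13, 10])
= 1 + count_items([88, 46, 92, 92, 48, 13, 10])
= 1 + 1 + count_items([46, 92, 92, 48, 13, 10])
= 1 + 1 + 1 + count_items([92, 92, 48, 13, 10])
= 1 + 1 + 1 + 1 + count_items([92, 48, 13, 10])
= 1 + 1 + 1 + 1 + 1 + count_items([48, 13, 10])
= 1 + 1 + 1 + 1 + 1 + 1 + count_items([13, 10])
= 1 + 1 + 1 + 1 + 1 + 1 + 1 + count_items([10])
= 1 + 1 + 1 + 1 + 1 + 1 + 1 + 1 + count_items([])
= 1 + 1 + 1 + 1 + 1 + 1 + 1 + 1 + 0
= 8


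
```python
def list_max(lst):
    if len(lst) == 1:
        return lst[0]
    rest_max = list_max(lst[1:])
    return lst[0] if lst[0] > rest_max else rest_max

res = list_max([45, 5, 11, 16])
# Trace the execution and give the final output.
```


list_max([45, 5, 11, 16])
= compare 45 with list_max([5, 11, 16])
= compare 5 with list_max([11, 16])
= compare 11 with list_max([16])
Base: list_max([16]) = 16
compare 11 with 16: max = 16
compare 5 with 16: max = 16
compare 45 with 16: max = 45
= 45


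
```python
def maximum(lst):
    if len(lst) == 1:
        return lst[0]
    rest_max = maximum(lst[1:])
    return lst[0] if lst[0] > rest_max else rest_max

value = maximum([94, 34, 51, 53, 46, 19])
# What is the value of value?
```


maximum([94, 34, 51, 53, 46, 19])
= compare 94 with maximum([34, 51, 53, 46, 19])
= compare 34 with maximum([51, 53, 46, 19])
= compare 51 with maximum([53, 46, 19])
= compare 53 with maximum([46, 19])
= compare 46 with maximum([19])
Base: maximum([19]) = 19
compare 46 with 19: max = 46
compare 53 with 46: max = 53
compare 51 with 53: max = 53
compare 34 with 53: max = 53
compare 94 with 53: max = 94
= 94


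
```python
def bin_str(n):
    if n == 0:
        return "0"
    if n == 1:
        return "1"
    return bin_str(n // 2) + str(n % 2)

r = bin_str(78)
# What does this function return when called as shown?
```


bin_str(78)
= bin_str(39) + "0"
= bin_str(19) + "1" + "0"
= bin_str(9) + "1" + "1" + "0"
= bin_str(4) + "1" + "1" + "1" + "0"
= bin_str(2) + "0" + "1" + "1" + "1" + "0"
= bin_str(1) + "0" + "0" + "1" + "1" + "1" + "0"
= "1" + "0" + "0" + "1" + "1" + "1" + "0"
= "1001110"


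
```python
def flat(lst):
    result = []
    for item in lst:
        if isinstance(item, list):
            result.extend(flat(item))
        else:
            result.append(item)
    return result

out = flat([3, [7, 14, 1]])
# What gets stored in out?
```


flat([3, [7, 14, 1]])
Processing each element:
  3 is not a list -> append 3
  [7, 14, 1] is a list -> flat recursively -> [7, 14, 1]
= [3, 7, 14, 1]


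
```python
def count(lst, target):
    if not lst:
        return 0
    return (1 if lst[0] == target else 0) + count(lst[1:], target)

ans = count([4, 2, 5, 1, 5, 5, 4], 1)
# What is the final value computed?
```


count([4, 2, 5, 1, 5, 5, 4], 1)
lst[0]=4 != 1: 0 + count([2, 5, 1, 5, 5, 4], 1)
lst[0]=2 != 1: 0 + count([5, 1, 5, 5, 4], 1)
lst[0]=5 != 1: 0 + count([1, 5, 5, 4], 1)
lst[0]=1 == 1: 1 + count([5, 5, 4], 1)
lst[0]=5 != 1: 0 + count([5, 4], 1)
lst[0]=5 != 1: 0 + count([4], 1)
lst[0]=4 != 1: 0 + count([], 1)
= 1


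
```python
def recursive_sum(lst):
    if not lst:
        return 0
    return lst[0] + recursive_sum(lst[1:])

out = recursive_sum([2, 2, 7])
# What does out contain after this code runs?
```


recursive_sum([2, 2, 7])
= 2 + recursive_sum([2, 7])
= 2 + 2 + recursive_sum([7])
= 2 + 2 + 7 + recursive_sum([])
= 2 + 2 + 7 + 0
= 11


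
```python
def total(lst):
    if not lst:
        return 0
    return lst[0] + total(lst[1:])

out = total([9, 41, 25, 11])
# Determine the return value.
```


total([9, 41, 25, 11])
= 9 + total([41, 25, 11])
= 9 + 41 + total([25, 11])
= 9 + 41 + 25 + total([11])
= 9 + 41 + 25 + 11 + total([])
= 9 + 41 + 25 + 11 + 0
= 86


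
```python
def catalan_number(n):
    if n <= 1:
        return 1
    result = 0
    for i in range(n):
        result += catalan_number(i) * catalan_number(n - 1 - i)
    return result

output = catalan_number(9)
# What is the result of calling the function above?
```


catalan_number(9)
= sum of catalan_number(i) * catalan_number(9-1-i) for i in 0..8
First compute sub-values bottom-up:
  catalan_number(0) = 1, catalan_number(1) = 1
  catalan_number(2) = 1*1 + 1*1 = 2
  catalan_number(3) = 1*2 + 1*1 + 2*1 = 5
  catalan_number(4) = 1*5 + 1*2 + 2*1 + 5*1 = 14
  catalan_number(5) = 1*14 + 1*5 + 2*2 + 5*1 + 14*1 = 42
  catalan_number(6) = 1*42 + 1*14 + 2*5 + 5*2 + 14*1 + 42*1 = 132
  catalan_number(7) = 1*132 + 1*42 + 2*14 + 5*5 + 14*2 + 42*1 + 132*1 = 429
  catalan_number(8) = 1*429 + 1*132 + 2*42 + 5*14 + 14*5 + 42*2 + 132*1 + 429*1 = 1430
Now catalan_number(9):
  catalan_number(0)*catalan_number(8) = 1*1430 = 1430
  catalan_number(1)*catalan_number(7) = 1*429 = 429
  catalan_number(2)*catalan_number(6) = 2*132 = 264
  catalan_number(3)*catalan_number(5) = 5*42 = 210
  catalan_number(4)*catalan_number(4) = 14*14 = 196
  catalan_number(5)*catalan_number(3) = 42*5 = 210
  catalan_number(6)*catalan_number(2) = 132*2 = 264
  catalan_number(7)*catalan_number(1) = 429*1 = 429
  catalan_number(8)*catalan_number(0) = 1430*1 = 1430
= 1430 + 429 + 264 + 210 + 196 + 210 + 264 + 429 + 1430
= 4862
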